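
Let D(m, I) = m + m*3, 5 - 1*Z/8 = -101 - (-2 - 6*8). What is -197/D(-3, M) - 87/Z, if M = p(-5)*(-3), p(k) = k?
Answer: 21803/1344 ≈ 16.222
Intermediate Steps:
M = 15 (M = -5*(-3) = 15)
Z = 448 (Z = 40 - 8*(-101 - (-2 - 6*8)) = 40 - 8*(-101 - (-2 - 48)) = 40 - 8*(-101 - 1*(-50)) = 40 - 8*(-101 + 50) = 40 - 8*(-51) = 40 + 408 = 448)
D(m, I) = 4*m (D(m, I) = m + 3*m = 4*m)
-197/D(-3, M) - 87/Z = -197/(4*(-3)) - 87/448 = -197/(-12) - 87*1/448 = -197*(-1/12) - 87/448 = 197/12 - 87/448 = 21803/1344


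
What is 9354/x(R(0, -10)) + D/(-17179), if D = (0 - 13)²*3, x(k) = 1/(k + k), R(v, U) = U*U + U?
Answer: 28924625373/17179 ≈ 1.6837e+6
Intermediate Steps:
R(v, U) = U + U² (R(v, U) = U² + U = U + U²)
x(k) = 1/(2*k)
D = 507 (D = (-13)²*3 = 169*3 = 507)
9354/x(R(0, -10)) + D/(-17179) = 9354/((1/(2*((-10*(1 - 10)))))) + 507/(-17179) = 9354/((1/(2*((-10*(-9)))))) + 507*(-1/17179) = 9354/(((½)/90)) - 507/17179 = 9354/(((½)*(1/90))) - 507/17179 = 9354/(1/180) - 507/17179 = 9354*180 - 507/17179 = 1683720 - 507/17179 = 28924625373/17179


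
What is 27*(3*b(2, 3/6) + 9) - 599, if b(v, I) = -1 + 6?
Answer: 49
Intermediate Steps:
b(v, I) = 5
27*(3*b(2, 3/6) + 9) - 599 = 27*(3*5 + 9) - 599 = 27*(15 + 9) - 599 = 27*24 - 599 = 648 - 599 = 49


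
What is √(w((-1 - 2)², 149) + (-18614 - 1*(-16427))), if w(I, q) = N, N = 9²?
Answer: 9*I*√26 ≈ 45.891*I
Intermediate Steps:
N = 81
w(I, q) = 81
√(w((-1 - 2)², 149) + (-18614 - 1*(-16427))) = √(81 + (-18614 - 1*(-16427))) = √(81 + (-18614 + 16427)) = √(81 - 2187) = √(-2106) = 9*I*√26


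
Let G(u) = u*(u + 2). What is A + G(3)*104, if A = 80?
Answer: 1640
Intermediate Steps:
G(u) = u*(2 + u)
A + G(3)*104 = 80 + (3*(2 + 3))*104 = 80 + (3*5)*104 = 80 + 15*104 = 80 + 1560 = 1640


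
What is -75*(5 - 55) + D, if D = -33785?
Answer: -30035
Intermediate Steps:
-75*(5 - 55) + D = -75*(5 - 55) - 33785 = -75*(-50) - 33785 = 3750 - 33785 = -30035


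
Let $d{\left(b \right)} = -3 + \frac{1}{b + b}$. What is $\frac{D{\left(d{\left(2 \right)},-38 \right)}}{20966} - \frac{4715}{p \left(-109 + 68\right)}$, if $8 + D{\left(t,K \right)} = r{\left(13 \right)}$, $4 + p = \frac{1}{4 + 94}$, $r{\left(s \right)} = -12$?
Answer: $- \frac{5136840}{178211} \approx -28.824$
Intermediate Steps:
$d{\left(b \right)} = -3 + \frac{1}{2 b}$
$p = - \frac{391}{98}$ ($p = -4 + \frac{1}{4 + 94} = -4 + \frac{1}{98} = - \frac{391}{98} \approx -3.9898$)
$D{\left(t,K \right)} = -20$ ($D{\left(t,K \right)} = -8 - 12 = -20$)
$\frac{D{\left(d{\left(2 \right)},-38 \right)}}{20966} - \frac{4715}{p \left(-109 + 68\right)} = - \frac{20}{20966} - \frac{4715}{\left(- \frac{391}{98}\right) \left(-109 + 68\right)} = \left(-20\right) \frac{1}{20966} - \frac{4715}{\left(- \frac{391}{98}\right) \left(-41\right)} = - \frac{10}{10483} - \frac{4715}{\frac{16031}{98}} = - \frac{10}{10483} - \frac{490}{17} = - \frac{5136840}{178211}$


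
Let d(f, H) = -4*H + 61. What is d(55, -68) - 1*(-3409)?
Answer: 3742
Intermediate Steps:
d(f, H) = 61 - 4*H
d(55, -68) - 1*(-3409) = (61 - 4*(-68)) - 1*(-3409) = (61 + 272) + 3409 = 333 + 3409 = 3742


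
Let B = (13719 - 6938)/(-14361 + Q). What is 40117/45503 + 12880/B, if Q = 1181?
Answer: -7724244441823/308555843 ≈ -25034.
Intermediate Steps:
B = -6781/13180 (B = (13719 - 6938)/(-14361 + 1181) = 6781/(-13180) = 6781*(-1/13180) = -6781/13180 ≈ -0.51449)
40117/45503 + 12880/B = 40117/45503 + 12880/(-6781/13180) = 40117*(1/45503) + 12880*(-13180/6781) = 40117/45503 - 169758400/6781 = -7724244441823/308555843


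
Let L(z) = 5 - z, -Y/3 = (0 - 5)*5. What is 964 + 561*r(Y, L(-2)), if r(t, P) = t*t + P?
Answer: 3160516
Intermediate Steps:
Y = 75 (Y = -3*(0 - 5)*5 = -(-15)*5 = -3*(-25) = 75)
r(t, P) = P + t² (r(t, P) = t² + P = P + t²)
964 + 561*r(Y, L(-2)) = 964 + 561*((5 - 1*(-2)) + 75²) = 964 + 561*((5 + 2) + 5625) = 964 + 561*(7 + 5625) = 964 + 561*5632 = 964 + 3159552 = 3160516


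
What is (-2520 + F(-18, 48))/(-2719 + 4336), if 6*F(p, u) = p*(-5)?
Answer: -835/539 ≈ -1.5492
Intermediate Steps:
F(p, u) = -5*p/6 (F(p, u) = (p*(-5))/6 = (-5*p)/6 = -5*p/6)
(-2520 + F(-18, 48))/(-2719 + 4336) = (-2520 - 5/6*(-18))/(-2719 + 4336) = (-2520 + 15)/1617 = -2505*1/1617 = -835/539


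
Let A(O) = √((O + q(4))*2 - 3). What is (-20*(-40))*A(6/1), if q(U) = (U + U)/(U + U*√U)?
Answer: 800*√93/3 ≈ 2571.6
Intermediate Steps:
q(U) = 2*U/(U + U^(3/2)) (q(U) = (2*U)/(U + U^(3/2)) = 2*U/(U + U^(3/2)))
A(O) = √(-5/3 + 2*O) (A(O) = √((O + 2*4/(4 + 4^(3/2)))*2 - 3) = √((O + 2*4/(4 + 8))*2 - 3) = √((O + 2*4/12)*2 - 3) = √((O + 2*4*(1/12))*2 - 3) = √((O + ⅔)*2 - 3) = √((⅔ + O)*2 - 3) = √((4/3 + 2*O) - 3) = √(-5/3 + 2*O))
(-20*(-40))*A(6/1) = (-20*(-40))*(√(-15 + 18*(6/1))/3) = 800*(√(-15 + 18*(6*1))/3) = 800*(√(-15 + 18*6)/3) = 800*(√(-15 + 108)/3) = 800*(√93/3) = 800*√93/3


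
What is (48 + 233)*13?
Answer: 3653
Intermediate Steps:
(48 + 233)*13 = 281*13 = 3653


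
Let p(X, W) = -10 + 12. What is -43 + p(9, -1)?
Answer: -41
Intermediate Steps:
p(X, W) = 2
-43 + p(9, -1) = -43 + 2 = -41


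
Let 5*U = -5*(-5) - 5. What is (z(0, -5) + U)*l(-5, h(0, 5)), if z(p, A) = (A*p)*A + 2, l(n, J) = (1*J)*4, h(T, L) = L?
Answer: 120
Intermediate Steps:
U = 4 (U = (-5*(-5) - 5)/5 = (25 - 5)/5 = (⅕)*20 = 4)
l(n, J) = 4*J (l(n, J) = J*4 = 4*J)
z(p, A) = 2 + p*A² (z(p, A) = p*A² + 2 = 2 + p*A²)
(z(0, -5) + U)*l(-5, h(0, 5)) = ((2 + 0*(-5)²) + 4)*(4*5) = ((2 + 0*25) + 4)*20 = ((2 + 0) + 4)*20 = (2 + 4)*20 = 6*20 = 120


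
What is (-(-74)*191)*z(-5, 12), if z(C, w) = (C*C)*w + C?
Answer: 4169530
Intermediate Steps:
z(C, w) = C + w*C² (z(C, w) = C²*w + C = w*C² + C = C + w*C²)
(-(-74)*191)*z(-5, 12) = (-(-74)*191)*(-5*(1 - 5*12)) = (-74*(-191))*(-5*(1 - 60)) = 14134*(-5*(-59)) = 14134*295 = 4169530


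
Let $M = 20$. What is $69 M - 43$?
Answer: $1337$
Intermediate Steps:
$69 M - 43 = 69 \cdot 20 - 43 = 1380 - 43 = 1337$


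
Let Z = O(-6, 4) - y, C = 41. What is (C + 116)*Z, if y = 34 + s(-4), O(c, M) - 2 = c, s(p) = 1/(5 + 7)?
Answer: -71749/12 ≈ -5979.1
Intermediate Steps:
s(p) = 1/12
O(c, M) = 2 + c
y = 409/12 (y = 34 + 1/12 = 409/12 ≈ 34.083)
Z = -457/12 (Z = (2 - 6) - 1*409/12 = -4 - 409/12 = -457/12 ≈ -38.083)
(C + 116)*Z = (41 + 116)*(-457/12) = 157*(-457/12) = -71749/12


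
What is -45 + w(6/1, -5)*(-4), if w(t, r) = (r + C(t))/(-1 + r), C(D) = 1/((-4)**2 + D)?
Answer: -1594/33 ≈ -48.303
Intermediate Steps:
C(D) = 1/(16 + D)
w(t, r) = (r + 1/(16 + t))/(-1 + r)
-45 + w(6/1, -5)*(-4) = -45 + ((1 - 5*(16 + 6/1))/((-1 - 5)*(16 + 6/1)))*(-4) = -45 + ((1 - 5*(16 + 6*1))/((-6)*(16 + 6*1)))*(-4) = -45 - (1 - 5*(16 + 6))/(6*(16 + 6))*(-4) = -45 - 1/6*(1 - 5*22)/22*(-4) = -45 - 1/6*1/22*(1 - 110)*(-4) = -45 - 1/6*1/22*(-109)*(-4) = -45 + (109/132)*(-4) = -45 - 109/33 = -1594/33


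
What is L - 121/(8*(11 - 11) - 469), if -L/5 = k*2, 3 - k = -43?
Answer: -215619/469 ≈ -459.74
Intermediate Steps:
k = 46 (k = 3 - 1*(-43) = 3 + 43 = 46)
L = -460 (L = -230*2 = -5*92 = -460)
L - 121/(8*(11 - 11) - 469) = -460 - 121/(8*(11 - 11) - 469) = -460 - 121/(8*0 - 469) = -460 - 121/(0 - 469) = -460 - 121/(-469) = -460 - 121*(-1/469) = -460 + 121/469 = -215619/469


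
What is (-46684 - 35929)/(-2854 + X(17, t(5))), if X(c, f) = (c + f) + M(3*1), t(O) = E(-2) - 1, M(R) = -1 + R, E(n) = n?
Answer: 82613/2838 ≈ 29.110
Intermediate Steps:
t(O) = -3 (t(O) = -2 - 1 = -3)
X(c, f) = 2 + c + f (X(c, f) = (c + f) + (-1 + 3*1) = (c + f) + (-1 + 3) = (c + f) + 2 = 2 + c + f)
(-46684 - 35929)/(-2854 + X(17, t(5))) = (-46684 - 35929)/(-2854 + (2 + 17 - 3)) = -82613/(-2854 + 16) = -82613/(-2838) = -82613*(-1/2838) = 82613/2838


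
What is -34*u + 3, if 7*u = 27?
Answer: -897/7 ≈ -128.14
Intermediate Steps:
u = 27/7 (u = (⅐)*27 = 27/7 ≈ 3.8571)
-34*u + 3 = -34*27/7 + 3 = -918/7 + 3 = -897/7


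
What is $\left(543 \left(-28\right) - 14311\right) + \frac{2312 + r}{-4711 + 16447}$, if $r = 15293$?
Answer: $- \frac{346370435}{11736} \approx -29514.0$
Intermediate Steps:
$\left(543 \left(-28\right) - 14311\right) + \frac{2312 + r}{-4711 + 16447} = \left(543 \left(-28\right) - 14311\right) + \frac{2312 + 15293}{-4711 + 16447} = \left(-15204 - 14311\right) + \frac{17605}{11736} = -29515 + 17605 \cdot \frac{1}{11736} = -29515 + \frac{17605}{11736} = - \frac{346370435}{11736}$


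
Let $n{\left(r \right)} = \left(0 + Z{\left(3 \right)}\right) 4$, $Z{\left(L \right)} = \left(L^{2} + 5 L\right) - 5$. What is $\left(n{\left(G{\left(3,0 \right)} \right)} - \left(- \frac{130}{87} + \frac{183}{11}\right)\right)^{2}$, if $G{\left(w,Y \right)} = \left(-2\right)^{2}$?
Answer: $\frac{3392014081}{915849} \approx 3703.7$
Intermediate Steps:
$Z{\left(L \right)} = -5 + L^{2} + 5 L$
$G{\left(w,Y \right)} = 4$
$n{\left(r \right)} = 76$ ($n{\left(r \right)} = \left(0 + \left(-5 + 3^{2} + 5 \cdot 3\right)\right) 4 = \left(0 + \left(-5 + 9 + 15\right)\right) 4 = \left(0 + 19\right) 4 = 19 \cdot 4 = 76$)
$\left(n{\left(G{\left(3,0 \right)} \right)} - \left(- \frac{130}{87} + \frac{183}{11}\right)\right)^{2} = \left(76 - \left(- \frac{130}{87} + \frac{183}{11}\right)\right)^{2} = \left(76 - \frac{14491}{957}\right)^{2} = \left(\frac{58241}{957}\right)^{2} = \frac{3392014081}{915849}$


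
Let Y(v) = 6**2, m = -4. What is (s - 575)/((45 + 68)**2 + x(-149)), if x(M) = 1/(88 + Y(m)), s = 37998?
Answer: 4640452/1583357 ≈ 2.9308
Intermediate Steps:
Y(v) = 36
x(M) = 1/124 (x(M) = 1/(88 + 36) = 1/124)
(s - 575)/((45 + 68)**2 + x(-149)) = (37998 - 575)/((45 + 68)**2 + 1/124) = 37423/(113**2 + 1/124) = 37423/(12769 + 1/124) = 37423/(1583357/124) = 37423*(124/1583357) = 4640452/1583357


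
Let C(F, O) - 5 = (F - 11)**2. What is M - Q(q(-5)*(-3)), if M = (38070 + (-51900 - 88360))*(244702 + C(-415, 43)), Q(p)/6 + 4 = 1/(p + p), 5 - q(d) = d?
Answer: -435516407459/10 ≈ -4.3552e+10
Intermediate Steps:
q(d) = 5 - d
C(F, O) = 5 + (-11 + F)**2 (C(F, O) = 5 + (F - 11)**2 = 5 + (-11 + F)**2)
Q(p) = -24 + 3/p (Q(p) = -24 + 6/(p + p) = -24 + 6/((2*p)) = -24 + 6*(1/(2*p)) = -24 + 3/p)
M = -43551640770 (M = (38070 + (-51900 - 88360))*(244702 + (5 + (-11 - 415)**2)) = (38070 - 140260)*(244702 + (5 + (-426)**2)) = -102190*(244702 + (5 + 181476)) = -102190*(244702 + 181481) = -102190*426183 = -43551640770)
M - Q(q(-5)*(-3)) = -43551640770 - (-24 + 3/(((5 - 1*(-5))*(-3)))) = -43551640770 - (-24 + 3/(((5 + 5)*(-3)))) = -43551640770 - (-24 + 3/((10*(-3)))) = -43551640770 - (-24 + 3/(-30)) = -43551640770 - (-24 + 3*(-1/30)) = -43551640770 - (-24 - 1/10) = -43551640770 - 1*(-241/10) = -43551640770 + 241/10 = -435516407459/10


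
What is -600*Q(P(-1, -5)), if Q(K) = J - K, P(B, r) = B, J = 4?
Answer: -3000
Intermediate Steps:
Q(K) = 4 - K
-600*Q(P(-1, -5)) = -600*(4 - 1*(-1)) = -600*(4 + 1) = -600*5 = -3000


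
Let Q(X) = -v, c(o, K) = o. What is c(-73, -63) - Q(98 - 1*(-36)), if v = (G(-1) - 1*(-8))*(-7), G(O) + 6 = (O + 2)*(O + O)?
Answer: -73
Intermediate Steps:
G(O) = -6 + 2*O*(2 + O) (G(O) = -6 + (O + 2)*(O + O) = -6 + (2 + O)*(2*O) = -6 + 2*O*(2 + O))
v = 0 (v = ((-6 + 2*(-1)**2 + 4*(-1)) - 1*(-8))*(-7) = ((-6 + 2*1 - 4) + 8)*(-7) = ((-6 + 2 - 4) + 8)*(-7) = (-8 + 8)*(-7) = 0*(-7) = 0)
Q(X) = 0 (Q(X) = -1*0 = 0)
c(-73, -63) - Q(98 - 1*(-36)) = -73 - 1*0 = -73 + 0 = -73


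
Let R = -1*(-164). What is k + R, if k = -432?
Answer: -268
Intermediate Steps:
R = 164
k + R = -432 + 164 = -268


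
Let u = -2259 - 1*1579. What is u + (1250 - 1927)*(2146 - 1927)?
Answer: -152101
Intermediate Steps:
u = -3838 (u = -2259 - 1579 = -3838)
u + (1250 - 1927)*(2146 - 1927) = -3838 + (1250 - 1927)*(2146 - 1927) = -3838 - 677*219 = -3838 - 148263 = -152101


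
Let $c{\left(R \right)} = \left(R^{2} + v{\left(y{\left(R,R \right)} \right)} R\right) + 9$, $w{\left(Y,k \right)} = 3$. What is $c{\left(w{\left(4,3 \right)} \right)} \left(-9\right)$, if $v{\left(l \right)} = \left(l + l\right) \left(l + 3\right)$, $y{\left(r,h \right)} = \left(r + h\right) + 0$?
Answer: $-3078$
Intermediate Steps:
$y{\left(r,h \right)} = h + r$ ($y{\left(r,h \right)} = \left(h + r\right) + 0 = h + r$)
$v{\left(l \right)} = 2 l \left(3 + l\right)$
$c{\left(R \right)} = 9 + R^{2} + 4 R^{2} \left(3 + 2 R\right)$ ($c{\left(R \right)} = \left(R^{2} + 2 \left(R + R\right) \left(3 + \left(R + R\right)\right) R\right) + 9 = \left(R^{2} + 2 \cdot 2 R \left(3 + 2 R\right) R\right) + 9 = \left(R^{2} + 4 R \left(3 + 2 R\right) R\right) + 9 = \left(R^{2} + 4 R^{2} \left(3 + 2 R\right)\right) + 9 = 9 + R^{2} + 4 R^{2} \left(3 + 2 R\right)$)
$c{\left(w{\left(4,3 \right)} \right)} \left(-9\right) = \left(9 + 8 \cdot 3^{3} + 13 \cdot 3^{2}\right) \left(-9\right) = \left(9 + 8 \cdot 27 + 13 \cdot 9\right) \left(-9\right) = \left(9 + 216 + 117\right) \left(-9\right) = 342 \left(-9\right) = -3078$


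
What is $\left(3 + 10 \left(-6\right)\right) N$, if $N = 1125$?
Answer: $-64125$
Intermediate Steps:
$\left(3 + 10 \left(-6\right)\right) N = \left(3 + 10 \left(-6\right)\right) 1125 = \left(3 - 60\right) 1125 = \left(-57\right) 1125 = -64125$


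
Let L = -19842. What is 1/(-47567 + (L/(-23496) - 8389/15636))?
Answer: -3826911/182033496979 ≈ -2.1023e-5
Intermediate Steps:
1/(-47567 + (L/(-23496) - 8389/15636)) = 1/(-47567 + (-19842/(-23496) - 8389/15636)) = 1/(-47567 + (-19842*(-1/23496) - 8389*1/15636)) = 1/(-47567 + (3307/3916 - 8389/15636)) = 1/(-47567 + 1178558/3826911) = 1/(-182033496979/3826911) = -3826911/182033496979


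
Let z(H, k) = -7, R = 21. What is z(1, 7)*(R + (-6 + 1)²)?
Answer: -322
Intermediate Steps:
z(1, 7)*(R + (-6 + 1)²) = -7*(21 + (-6 + 1)²) = -7*(21 + (-5)²) = -7*(21 + 25) = -7*46 = -322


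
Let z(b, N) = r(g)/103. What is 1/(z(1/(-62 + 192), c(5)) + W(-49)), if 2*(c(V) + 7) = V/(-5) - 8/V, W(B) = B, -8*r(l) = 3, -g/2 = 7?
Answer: -824/40379 ≈ -0.020407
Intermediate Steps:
g = -14 (g = -2*7 = -14)
r(l) = -3/8 (r(l) = -1/8*3 = -3/8)
c(V) = -7 - 4/V - V/10 (c(V) = -7 + (V/(-5) - 8/V)/2 = -7 + (V*(-1/5) - 8/V)/2 = -7 + (-V/5 - 8/V)/2 = -7 + (-8/V - V/5)/2 = -7 + (-4/V - V/10) = -7 - 4/V - V/10)
z(b, N) = -3/824 (z(b, N) = -3/8/103 = -3/8*1/103 = -3/824)
1/(z(1/(-62 + 192), c(5)) + W(-49)) = 1/(-3/824 - 49) = 1/(-40379/824) = -824/40379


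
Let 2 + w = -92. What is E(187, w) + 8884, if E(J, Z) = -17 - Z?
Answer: 8961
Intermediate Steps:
w = -94 (w = -2 - 92 = -94)
E(187, w) + 8884 = (-17 - 1*(-94)) + 8884 = (-17 + 94) + 8884 = 77 + 8884 = 8961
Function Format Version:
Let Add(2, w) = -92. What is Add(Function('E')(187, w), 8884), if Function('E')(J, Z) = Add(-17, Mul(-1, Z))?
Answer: 8961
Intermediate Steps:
w = -94 (w = Add(-2, -92) = -94)
Add(Function('E')(187, w), 8884) = Add(Add(-17, Mul(-1, -94)), 8884) = Add(Add(-17, 94), 8884) = Add(77, 8884) = 8961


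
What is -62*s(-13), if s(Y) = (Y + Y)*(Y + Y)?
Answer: -41912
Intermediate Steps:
s(Y) = 4*Y**2 (s(Y) = (2*Y)*(2*Y) = 4*Y**2)
-62*s(-13) = -248*(-13)**2 = -248*169 = -62*676 = -41912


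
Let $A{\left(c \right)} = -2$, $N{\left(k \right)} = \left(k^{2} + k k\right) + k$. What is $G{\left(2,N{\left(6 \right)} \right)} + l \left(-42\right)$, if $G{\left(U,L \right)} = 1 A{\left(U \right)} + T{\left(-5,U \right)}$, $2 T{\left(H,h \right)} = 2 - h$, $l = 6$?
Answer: $-254$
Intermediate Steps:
$N{\left(k \right)} = k + 2 k^{2}$ ($N{\left(k \right)} = \left(k^{2} + k^{2}\right) + k = 2 k^{2} + k = k + 2 k^{2}$)
$T{\left(H,h \right)} = 1 - \frac{h}{2}$ ($T{\left(H,h \right)} = \frac{2 - h}{2} = 1 - \frac{h}{2}$)
$G{\left(U,L \right)} = -1 - \frac{U}{2}$ ($G{\left(U,L \right)} = 1 \left(-2\right) - \left(-1 + \frac{U}{2}\right) = -2 - \left(-1 + \frac{U}{2}\right) = -1 - \frac{U}{2}$)
$G{\left(2,N{\left(6 \right)} \right)} + l \left(-42\right) = \left(-1 - 1\right) + 6 \left(-42\right) = \left(-1 - 1\right) - 252 = -2 - 252 = -254$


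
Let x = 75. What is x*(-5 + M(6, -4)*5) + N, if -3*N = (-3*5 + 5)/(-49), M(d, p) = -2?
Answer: -165385/147 ≈ -1125.1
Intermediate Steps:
N = -10/147 (N = -(-3*5 + 5)/(3*(-49)) = -(-15 + 5)*(-1)/(3*49) = -(-10)*(-1)/(3*49) = -1/3*10/49 = -10/147 ≈ -0.068027)
x*(-5 + M(6, -4)*5) + N = 75*(-5 - 2*5) - 10/147 = 75*(-5 - 10) - 10/147 = 75*(-15) - 10/147 = -1125 - 10/147 = -165385/147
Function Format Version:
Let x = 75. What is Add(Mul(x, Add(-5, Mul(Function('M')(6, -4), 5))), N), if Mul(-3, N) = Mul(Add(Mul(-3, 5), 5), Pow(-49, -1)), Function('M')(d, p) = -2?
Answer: Rational(-165385, 147) ≈ -1125.1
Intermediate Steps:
N = Rational(-10, 147) (N = Mul(Rational(-1, 3), Mul(Add(Mul(-3, 5), 5), Pow(-49, -1))) = Mul(Rational(-1, 3), Mul(Add(-15, 5), Rational(-1, 49))) = Mul(Rational(-1, 3), Mul(-10, Rational(-1, 49))) = Mul(Rational(-1, 3), Rational(10, 49)) = Rational(-10, 147) ≈ -0.068027)
Add(Mul(x, Add(-5, Mul(Function('M')(6, -4), 5))), N) = Add(Mul(75, Add(-5, Mul(-2, 5))), Rational(-10, 147)) = Add(Mul(75, Add(-5, -10)), Rational(-10, 147)) = Add(Mul(75, -15), Rational(-10, 147)) = Add(-1125, Rational(-10, 147)) = Rational(-165385, 147)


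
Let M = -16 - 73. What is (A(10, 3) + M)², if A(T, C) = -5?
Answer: 8836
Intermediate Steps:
M = -89
(A(10, 3) + M)² = (-5 - 89)² = (-94)² = 8836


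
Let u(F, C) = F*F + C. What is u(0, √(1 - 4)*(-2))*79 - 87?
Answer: -87 - 158*I*√3 ≈ -87.0 - 273.66*I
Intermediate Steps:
u(F, C) = C + F² (u(F, C) = F² + C = C + F²)
u(0, √(1 - 4)*(-2))*79 - 87 = (√(1 - 4)*(-2) + 0²)*79 - 87 = (√(-3)*(-2) + 0)*79 - 87 = ((I*√3)*(-2) + 0)*79 - 87 = (-2*I*√3 + 0)*79 - 87 = -2*I*√3*79 - 87 = -158*I*√3 - 87 = -87 - 158*I*√3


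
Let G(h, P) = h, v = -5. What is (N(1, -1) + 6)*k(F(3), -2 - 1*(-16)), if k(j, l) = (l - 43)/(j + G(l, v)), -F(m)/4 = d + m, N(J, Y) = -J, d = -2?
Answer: -29/2 ≈ -14.500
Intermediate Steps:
F(m) = 8 - 4*m (F(m) = -4*(-2 + m) = 8 - 4*m)
k(j, l) = (-43 + l)/(j + l) (k(j, l) = (l - 43)/(j + l) = (-43 + l)/(j + l))
(N(1, -1) + 6)*k(F(3), -2 - 1*(-16)) = (-1*1 + 6)*((-43 + (-2 - 1*(-16)))/((8 - 4*3) + (-2 - 1*(-16)))) = (-1 + 6)*((-43 + (-2 + 16))/((8 - 12) + (-2 + 16))) = 5*((-43 + 14)/(-4 + 14)) = 5*(-29/10) = -29/2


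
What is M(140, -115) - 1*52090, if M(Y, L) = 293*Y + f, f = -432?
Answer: -11502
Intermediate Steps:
M(Y, L) = -432 + 293*Y (M(Y, L) = 293*Y - 432 = -432 + 293*Y)
M(140, -115) - 1*52090 = (-432 + 293*140) - 1*52090 = (-432 + 41020) - 52090 = 40588 - 52090 = -11502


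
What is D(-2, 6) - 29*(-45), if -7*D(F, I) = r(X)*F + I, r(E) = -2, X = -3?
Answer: 9125/7 ≈ 1303.6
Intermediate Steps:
D(F, I) = -I/7 + 2*F/7 (D(F, I) = -(-2*F + I)/7 = -(I - 2*F)/7 = -I/7 + 2*F/7)
D(-2, 6) - 29*(-45) = (-1/7*6 + (2/7)*(-2)) - 29*(-45) = (-6/7 - 4/7) + 1305 = -10/7 + 1305 = 9125/7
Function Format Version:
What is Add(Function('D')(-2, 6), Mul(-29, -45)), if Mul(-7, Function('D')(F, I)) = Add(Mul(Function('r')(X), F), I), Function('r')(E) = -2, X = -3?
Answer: Rational(9125, 7) ≈ 1303.6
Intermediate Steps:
Function('D')(F, I) = Add(Mul(Rational(-1, 7), I), Mul(Rational(2, 7), F)) (Function('D')(F, I) = Mul(Rational(-1, 7), Add(Mul(-2, F), I)) = Mul(Rational(-1, 7), Add(I, Mul(-2, F))) = Add(Mul(Rational(-1, 7), I), Mul(Rational(2, 7), F)))
Add(Function('D')(-2, 6), Mul(-29, -45)) = Add(Add(Mul(Rational(-1, 7), 6), Mul(Rational(2, 7), -2)), Mul(-29, -45)) = Add(Add(Rational(-6, 7), Rational(-4, 7)), 1305) = Add(Rational(-10, 7), 1305) = Rational(9125, 7)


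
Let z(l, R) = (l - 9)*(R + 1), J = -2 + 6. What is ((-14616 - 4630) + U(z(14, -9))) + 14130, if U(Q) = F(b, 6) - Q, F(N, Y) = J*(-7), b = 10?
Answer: -5104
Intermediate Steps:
J = 4
F(N, Y) = -28 (F(N, Y) = 4*(-7) = -28)
z(l, R) = (1 + R)*(-9 + l) (z(l, R) = (-9 + l)*(1 + R) = (1 + R)*(-9 + l))
U(Q) = -28 - Q
((-14616 - 4630) + U(z(14, -9))) + 14130 = ((-14616 - 4630) + (-28 - (-9 + 14 - 9*(-9) - 9*14))) + 14130 = (-19246 + (-28 - (-9 + 14 + 81 - 126))) + 14130 = (-19246 + (-28 - 1*(-40))) + 14130 = (-19246 + (-28 + 40)) + 14130 = (-19246 + 12) + 14130 = -19234 + 14130 = -5104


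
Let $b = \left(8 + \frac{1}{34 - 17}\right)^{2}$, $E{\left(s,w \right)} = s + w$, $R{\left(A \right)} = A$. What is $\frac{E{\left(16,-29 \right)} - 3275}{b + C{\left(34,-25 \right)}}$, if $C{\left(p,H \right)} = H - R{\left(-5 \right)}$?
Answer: $- \frac{950232}{12989} \approx -73.157$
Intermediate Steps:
$C{\left(p,H \right)} = 5 + H$ ($C{\left(p,H \right)} = H - -5 = H + 5 = 5 + H$)
$b = \frac{18769}{289}$ ($b = \left(8 + \frac{1}{17}\right)^{2} = \left(\frac{137}{17}\right)^{2} = \frac{18769}{289} \approx 64.945$)
$\frac{E{\left(16,-29 \right)} - 3275}{b + C{\left(34,-25 \right)}} = \frac{\left(16 - 29\right) - 3275}{\frac{18769}{289} + \left(5 - 25\right)} = \frac{-13 - 3275}{\frac{18769}{289} - 20} = - \frac{3288}{\frac{12989}{289}} = \left(-3288\right) \frac{289}{12989} = - \frac{950232}{12989}$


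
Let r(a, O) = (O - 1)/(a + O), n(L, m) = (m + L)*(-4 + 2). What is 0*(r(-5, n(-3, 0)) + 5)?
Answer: 0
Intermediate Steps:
n(L, m) = -2*L - 2*m (n(L, m) = (L + m)*(-2) = -2*L - 2*m)
r(a, O) = (-1 + O)/(O + a)
0*(r(-5, n(-3, 0)) + 5) = 0*((-1 + (-2*(-3) - 2*0))/((-2*(-3) - 2*0) - 5) + 5) = 0*((-1 + (6 + 0))/((6 + 0) - 5) + 5) = 0*((-1 + 6)/(6 - 5) + 5) = 0*(5/1 + 5) = 0*(1*5 + 5) = 0*(5 + 5) = 0*10 = 0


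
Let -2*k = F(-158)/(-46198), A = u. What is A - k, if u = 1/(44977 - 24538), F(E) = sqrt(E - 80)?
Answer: 1/20439 - I*sqrt(238)/92396 ≈ 4.8926e-5 - 0.00016697*I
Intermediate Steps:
F(E) = sqrt(-80 + E)
u = 1/20439 ≈ 4.8926e-5
A = 1/20439 ≈ 4.8926e-5
k = I*sqrt(238)/92396 (k = -sqrt(-80 - 158)/(2*(-46198)) = -sqrt(-238)*(-1)/(2*46198) = -I*sqrt(238)*(-1)/(2*46198) = -(-1)*I*sqrt(238)/92396 = I*sqrt(238)/92396 ≈ 0.00016697*I)
A - k = 1/20439 - I*sqrt(238)/92396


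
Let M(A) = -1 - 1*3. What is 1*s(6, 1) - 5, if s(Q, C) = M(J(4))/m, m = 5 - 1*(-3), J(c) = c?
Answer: -11/2 ≈ -5.5000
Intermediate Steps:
m = 8 (m = 5 + 3 = 8)
M(A) = -4 (M(A) = -1 - 3 = -4)
s(Q, C) = -1/2 (s(Q, C) = -4/8 = -4*1/8 = -1/2)
1*s(6, 1) - 5 = 1*(-1/2) - 5 = -1/2 - 5 = -11/2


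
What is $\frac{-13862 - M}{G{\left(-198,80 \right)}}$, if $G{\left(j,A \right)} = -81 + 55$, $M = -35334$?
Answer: $- \frac{10736}{13} \approx -825.85$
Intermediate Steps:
$G{\left(j,A \right)} = -26$
$\frac{-13862 - M}{G{\left(-198,80 \right)}} = \frac{-13862 - -35334}{-26} = \left(-13862 + 35334\right) \left(- \frac{1}{26}\right) = 21472 \left(- \frac{1}{26}\right) = - \frac{10736}{13}$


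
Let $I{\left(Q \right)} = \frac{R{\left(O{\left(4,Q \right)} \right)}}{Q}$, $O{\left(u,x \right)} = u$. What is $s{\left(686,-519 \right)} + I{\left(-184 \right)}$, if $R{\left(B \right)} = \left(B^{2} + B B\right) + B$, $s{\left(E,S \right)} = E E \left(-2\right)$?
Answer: $- \frac{43294841}{46} \approx -9.4119 \cdot 10^{5}$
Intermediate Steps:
$s{\left(E,S \right)} = - 2 E^{2}$ ($s{\left(E,S \right)} = E^{2} \left(-2\right) = - 2 E^{2}$)
$R{\left(B \right)} = B + 2 B^{2}$ ($R{\left(B \right)} = \left(B^{2} + B^{2}\right) + B = 2 B^{2} + B = B + 2 B^{2}$)
$I{\left(Q \right)} = \frac{36}{Q}$ ($I{\left(Q \right)} = \frac{4 \left(1 + 2 \cdot 4\right)}{Q} = \frac{4 \left(1 + 8\right)}{Q} = \frac{4 \cdot 9}{Q} = \frac{36}{Q}$)
$s{\left(686,-519 \right)} + I{\left(-184 \right)} = - 2 \cdot 686^{2} + \frac{36}{-184} = \left(-2\right) 470596 + 36 \left(- \frac{1}{184}\right) = -941192 - \frac{9}{46} = - \frac{43294841}{46}$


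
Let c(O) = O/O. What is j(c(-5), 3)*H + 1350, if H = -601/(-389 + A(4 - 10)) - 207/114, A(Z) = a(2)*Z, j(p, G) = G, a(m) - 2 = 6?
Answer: 1178745/874 ≈ 1348.7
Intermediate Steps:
c(O) = 1
a(m) = 8 (a(m) = 2 + 6 = 8)
A(Z) = 8*Z
H = -385/874 (H = -601/(-389 + 8*(4 - 10)) - 207/114 = -601/(-389 + 8*(-6)) - 207*1/114 = -601/(-389 - 48) - 69/38 = -601/(-437) - 69/38 = -601*(-1/437) - 69/38 = 601/437 - 69/38 = -385/874 ≈ -0.44050)
j(c(-5), 3)*H + 1350 = 3*(-385/874) + 1350 = -1155/874 + 1350 = 1178745/874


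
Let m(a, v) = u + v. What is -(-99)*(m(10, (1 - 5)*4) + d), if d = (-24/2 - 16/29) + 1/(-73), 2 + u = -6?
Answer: -7663491/2117 ≈ -3620.0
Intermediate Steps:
u = -8 (u = -2 - 6 = -8)
m(a, v) = -8 + v
d = -26601/2117 (d = (-24*½ - 16*1/29) - 1/73 = (-12 - 16/29) - 1/73 = -364/29 - 1/73 = -26601/2117 ≈ -12.565)
-(-99)*(m(10, (1 - 5)*4) + d) = -(-99)*((-8 + (1 - 5)*4) - 26601/2117) = -(-99)*((-8 - 4*4) - 26601/2117) = -(-99)*((-8 - 16) - 26601/2117) = -(-99)*(-24 - 26601/2117) = -(-99)*(-77409)/2117 = -1*7663491/2117 = -7663491/2117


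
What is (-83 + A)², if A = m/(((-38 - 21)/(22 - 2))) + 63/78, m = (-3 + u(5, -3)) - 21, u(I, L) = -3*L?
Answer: 13990868089/2353156 ≈ 5945.6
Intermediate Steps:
m = -15 (m = (-3 - 3*(-3)) - 21 = (-3 + 9) - 21 = 6 - 21 = -15)
A = 9039/1534 (A = -15*(22 - 2)/(-38 - 21) + 63/78 = -15/((-59/20)) + 63*(1/78) = -15/((-59*1/20)) + 21/26 = -15/(-59/20) + 21/26 = -15*(-20/59) + 21/26 = 300/59 + 21/26 = 9039/1534 ≈ 5.8924)
(-83 + A)² = (-83 + 9039/1534)² = (-118283/1534)² = 13990868089/2353156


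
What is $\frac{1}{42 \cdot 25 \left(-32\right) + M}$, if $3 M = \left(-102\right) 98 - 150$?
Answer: $- \frac{1}{36982} \approx -2.704 \cdot 10^{-5}$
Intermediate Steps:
$M = -3382$ ($M = \frac{\left(-102\right) 98 - 150}{3} = \frac{-9996 - 150}{3} = \frac{1}{3} \left(-10146\right) = -3382$)
$\frac{1}{42 \cdot 25 \left(-32\right) + M} = \frac{1}{42 \cdot 25 \left(-32\right) - 3382} = \frac{1}{1050 \left(-32\right) - 3382} = \frac{1}{-33600 - 3382} = \frac{1}{-36982} = - \frac{1}{36982}$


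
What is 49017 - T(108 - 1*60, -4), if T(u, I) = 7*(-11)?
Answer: 49094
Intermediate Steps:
T(u, I) = -77
49017 - T(108 - 1*60, -4) = 49017 - 1*(-77) = 49017 + 77 = 49094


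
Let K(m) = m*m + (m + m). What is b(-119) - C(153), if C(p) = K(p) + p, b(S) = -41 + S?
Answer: -24028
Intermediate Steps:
K(m) = m² + 2*m
C(p) = p + p*(2 + p) (C(p) = p*(2 + p) + p = p + p*(2 + p))
b(-119) - C(153) = (-41 - 119) - 153*(3 + 153) = -160 - 153*156 = -160 - 1*23868 = -160 - 23868 = -24028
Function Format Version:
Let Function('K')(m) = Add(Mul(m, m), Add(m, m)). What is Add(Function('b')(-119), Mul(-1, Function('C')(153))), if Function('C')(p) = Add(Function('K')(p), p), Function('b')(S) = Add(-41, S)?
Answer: -24028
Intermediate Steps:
Function('K')(m) = Add(Pow(m, 2), Mul(2, m))
Function('C')(p) = Add(p, Mul(p, Add(2, p))) (Function('C')(p) = Add(Mul(p, Add(2, p)), p) = Add(p, Mul(p, Add(2, p))))
Add(Function('b')(-119), Mul(-1, Function('C')(153))) = Add(Add(-41, -119), Mul(-1, Mul(153, Add(3, 153)))) = Add(-160, Mul(-1, Mul(153, 156))) = Add(-160, Mul(-1, 23868)) = Add(-160, -23868) = -24028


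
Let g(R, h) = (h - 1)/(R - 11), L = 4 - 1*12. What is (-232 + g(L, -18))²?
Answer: 53361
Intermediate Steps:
L = -8 (L = 4 - 12 = -8)
g(R, h) = (-1 + h)/(-11 + R)
(-232 + g(L, -18))² = (-232 + (-1 - 18)/(-11 - 8))² = (-232 - 19/(-19))² = (-232 - 1/19*(-19))² = (-232 + 1)² = (-231)² = 53361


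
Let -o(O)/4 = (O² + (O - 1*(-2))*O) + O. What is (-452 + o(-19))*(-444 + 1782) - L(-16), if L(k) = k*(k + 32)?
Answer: -4163600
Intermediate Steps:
o(O) = -4*O - 4*O² - 4*O*(2 + O) (o(O) = -4*((O² + (O - 1*(-2))*O) + O) = -4*((O² + (O + 2)*O) + O) = -4*((O² + (2 + O)*O) + O) = -4*((O² + O*(2 + O)) + O) = -4*(O + O² + O*(2 + O)) = -4*O - 4*O² - 4*O*(2 + O))
L(k) = k*(32 + k)
(-452 + o(-19))*(-444 + 1782) - L(-16) = (-452 - 4*(-19)*(3 + 2*(-19)))*(-444 + 1782) - (-16)*(32 - 16) = (-452 - 4*(-19)*(3 - 38))*1338 - (-16)*16 = (-452 - 4*(-19)*(-35))*1338 - 1*(-256) = (-452 - 2660)*1338 + 256 = -3112*1338 + 256 = -4163856 + 256 = -4163600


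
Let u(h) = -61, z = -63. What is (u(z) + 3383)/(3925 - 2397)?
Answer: 1661/764 ≈ 2.1741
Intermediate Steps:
(u(z) + 3383)/(3925 - 2397) = (-61 + 3383)/(3925 - 2397) = 3322/1528 = 3322*(1/1528) = 1661/764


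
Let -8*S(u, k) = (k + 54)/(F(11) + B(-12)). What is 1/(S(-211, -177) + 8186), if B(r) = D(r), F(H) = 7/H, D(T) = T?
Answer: 1000/8184647 ≈ 0.00012218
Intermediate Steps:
B(r) = r
S(u, k) = 297/500 + 11*k/1000 (S(u, k) = -(k + 54)/(8*(7/11 - 12)) = -(54 + k)/(8*(7*(1/11) - 12)) = -(54 + k)/(8*(7/11 - 12)) = -(54 + k)/(8*(-125/11)) = -(54 + k)*(-11)/(8*125) = -(-594/125 - 11*k/125)/8 = 297/500 + 11*k/1000)
1/(S(-211, -177) + 8186) = 1/((297/500 + (11/1000)*(-177)) + 8186) = 1/((297/500 - 1947/1000) + 8186) = 1/(-1353/1000 + 8186) = 1/(8184647/1000) = 1000/8184647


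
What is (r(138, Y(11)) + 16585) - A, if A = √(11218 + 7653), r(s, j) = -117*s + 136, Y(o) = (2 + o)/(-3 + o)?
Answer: 575 - √18871 ≈ 437.63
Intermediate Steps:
Y(o) = (2 + o)/(-3 + o)
r(s, j) = 136 - 117*s
A = √18871 ≈ 137.37
(r(138, Y(11)) + 16585) - A = ((136 - 117*138) + 16585) - √18871 = ((136 - 16146) + 16585) - √18871 = (-16010 + 16585) - √18871 = 575 - √18871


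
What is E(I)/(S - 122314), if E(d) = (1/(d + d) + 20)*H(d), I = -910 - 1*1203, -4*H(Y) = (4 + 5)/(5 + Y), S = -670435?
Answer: -760671/28248526134368 ≈ -2.6928e-8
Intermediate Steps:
H(Y) = -9/(4*(5 + Y)) (H(Y) = -(4 + 5)/(4*(5 + Y)) = -9/(4*(5 + Y)))
I = -2113 (I = -910 - 1203 = -2113)
E(d) = -9*(20 + 1/(2*d))/(20 + 4*d) (E(d) = (1/(d + d) + 20)*(-9/(20 + 4*d)) = (1/(2*d) + 20)*(-9/(20 + 4*d)) = (20 + 1/(2*d))*(-9/(20 + 4*d)) = -9*(20 + 1/(2*d))/(20 + 4*d))
E(I)/(S - 122314) = ((9/8)*(-1 - 40*(-2113))/(-2113*(5 - 2113)))/(-670435 - 122314) = ((9/8)*(-1/2113)*(-1 + 84520)/(-2108))/(-792749) = ((9/8)*(-1/2113)*(-1/2108)*84519)*(-1/792749) = (760671/35633632)*(-1/792749) = -760671/28248526134368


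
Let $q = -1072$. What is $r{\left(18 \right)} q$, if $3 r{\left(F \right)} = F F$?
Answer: $-115776$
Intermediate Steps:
$r{\left(F \right)} = \frac{F^{2}}{3}$ ($r{\left(F \right)} = \frac{F F}{3} = \frac{F^{2}}{3}$)
$r{\left(18 \right)} q = \frac{18^{2}}{3} \left(-1072\right) = \frac{1}{3} \cdot 324 \left(-1072\right) = 108 \left(-1072\right) = -115776$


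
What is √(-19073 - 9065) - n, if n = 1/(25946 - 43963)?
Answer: 1/18017 + I*√28138 ≈ 5.5503e-5 + 167.74*I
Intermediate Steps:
n = -1/18017 (n = 1/(-18017) = -1/18017 ≈ -5.5503e-5)
√(-19073 - 9065) - n = √(-19073 - 9065) - 1*(-1/18017) = √(-28138) + 1/18017 = I*√28138 + 1/18017 = 1/18017 + I*√28138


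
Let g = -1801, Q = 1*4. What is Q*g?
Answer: -7204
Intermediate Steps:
Q = 4
Q*g = 4*(-1801) = -7204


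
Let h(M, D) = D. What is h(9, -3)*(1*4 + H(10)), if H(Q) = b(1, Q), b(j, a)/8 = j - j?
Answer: -12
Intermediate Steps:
b(j, a) = 0 (b(j, a) = 8*(j - j) = 8*0 = 0)
H(Q) = 0
h(9, -3)*(1*4 + H(10)) = -3*(1*4 + 0) = -3*(4 + 0) = -3*4 = -12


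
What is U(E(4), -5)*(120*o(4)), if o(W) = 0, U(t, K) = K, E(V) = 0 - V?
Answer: 0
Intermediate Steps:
E(V) = -V
U(E(4), -5)*(120*o(4)) = -600*0 = -5*0 = 0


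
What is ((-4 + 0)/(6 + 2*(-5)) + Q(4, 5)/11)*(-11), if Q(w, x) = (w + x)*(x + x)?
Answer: -101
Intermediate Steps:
Q(w, x) = 2*x*(w + x) (Q(w, x) = (w + x)*(2*x) = 2*x*(w + x))
((-4 + 0)/(6 + 2*(-5)) + Q(4, 5)/11)*(-11) = ((-4 + 0)/(6 + 2*(-5)) + (2*5*(4 + 5))/11)*(-11) = (-4/(6 - 10) + (2*5*9)*(1/11))*(-11) = (-4/(-4) + 90*(1/11))*(-11) = (-4*(-¼) + 90/11)*(-11) = (1 + 90/11)*(-11) = (101/11)*(-11) = -101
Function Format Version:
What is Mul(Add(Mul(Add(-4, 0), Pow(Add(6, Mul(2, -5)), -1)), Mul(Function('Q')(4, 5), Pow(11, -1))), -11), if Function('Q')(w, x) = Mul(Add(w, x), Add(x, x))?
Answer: -101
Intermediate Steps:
Function('Q')(w, x) = Mul(2, x, Add(w, x)) (Function('Q')(w, x) = Mul(Add(w, x), Mul(2, x)) = Mul(2, x, Add(w, x)))
Mul(Add(Mul(Add(-4, 0), Pow(Add(6, Mul(2, -5)), -1)), Mul(Function('Q')(4, 5), Pow(11, -1))), -11) = Mul(Add(Mul(Add(-4, 0), Pow(Add(6, Mul(2, -5)), -1)), Mul(Mul(2, 5, Add(4, 5)), Pow(11, -1))), -11) = Mul(Add(Mul(-4, Pow(Add(6, -10), -1)), Mul(Mul(2, 5, 9), Rational(1, 11))), -11) = Mul(Add(Mul(-4, Pow(-4, -1)), Mul(90, Rational(1, 11))), -11) = Mul(Add(Mul(-4, Rational(-1, 4)), Rational(90, 11)), -11) = Mul(Add(1, Rational(90, 11)), -11) = Mul(Rational(101, 11), -11) = -101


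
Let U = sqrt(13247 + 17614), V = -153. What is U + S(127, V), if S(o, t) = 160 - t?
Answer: 313 + 9*sqrt(381) ≈ 488.67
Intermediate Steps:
U = 9*sqrt(381) (U = sqrt(30861) = 9*sqrt(381) ≈ 175.67)
U + S(127, V) = 9*sqrt(381) + (160 - 1*(-153)) = 9*sqrt(381) + (160 + 153) = 9*sqrt(381) + 313 = 313 + 9*sqrt(381)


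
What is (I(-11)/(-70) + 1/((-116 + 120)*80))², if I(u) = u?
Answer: 128881/5017600 ≈ 0.025686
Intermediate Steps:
(I(-11)/(-70) + 1/((-116 + 120)*80))² = (-11/(-70) + 1/((-116 + 120)*80))² = (-11*(-1/70) + (1/80)/4)² = (11/70 + (¼)*(1/80))² = (11/70 + 1/320)² = (359/2240)² = 128881/5017600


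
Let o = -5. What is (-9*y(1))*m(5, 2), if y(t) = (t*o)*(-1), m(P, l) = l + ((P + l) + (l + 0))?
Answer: -495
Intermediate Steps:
m(P, l) = P + 3*l (m(P, l) = l + ((P + l) + l) = l + (P + 2*l) = P + 3*l)
y(t) = 5*t (y(t) = (t*(-5))*(-1) = -5*t*(-1) = 5*t)
(-9*y(1))*m(5, 2) = (-45)*(5 + 3*2) = (-9*5)*(5 + 6) = -45*11 = -495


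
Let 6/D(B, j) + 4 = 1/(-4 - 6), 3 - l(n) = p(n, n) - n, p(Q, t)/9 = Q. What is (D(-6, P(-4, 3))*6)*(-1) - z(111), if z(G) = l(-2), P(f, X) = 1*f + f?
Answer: -419/41 ≈ -10.220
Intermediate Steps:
p(Q, t) = 9*Q
l(n) = 3 - 8*n (l(n) = 3 - (9*n - n) = 3 - 8*n)
P(f, X) = 2*f (P(f, X) = f + f = 2*f)
z(G) = 19 (z(G) = 3 - 8*(-2) = 3 + 16 = 19)
D(B, j) = -60/41 (D(B, j) = 6/(-4 + 1/(-4 - 6)) = 6/(-4 + 1/(-10)) = 6/(-4 - 1/10) = 6/(-41/10) = 6*(-10/41) = -60/41)
(D(-6, P(-4, 3))*6)*(-1) - z(111) = -60/41*6*(-1) - 1*19 = -360/41*(-1) - 19 = 360/41 - 19 = -419/41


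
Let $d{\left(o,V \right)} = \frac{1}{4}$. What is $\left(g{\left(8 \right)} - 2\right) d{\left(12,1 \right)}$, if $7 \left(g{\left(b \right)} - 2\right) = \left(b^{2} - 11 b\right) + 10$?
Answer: $- \frac{1}{2} \approx -0.5$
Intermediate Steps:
$d{\left(o,V \right)} = \frac{1}{4}$
$g{\left(b \right)} = \frac{24}{7} - \frac{11 b}{7} + \frac{b^{2}}{7}$ ($g{\left(b \right)} = 2 + \frac{\left(b^{2} - 11 b\right) + 10}{7} = 2 + \frac{10 + b^{2} - 11 b}{7} = 2 + \left(\frac{10}{7} - \frac{11 b}{7} + \frac{b^{2}}{7}\right) = \frac{24}{7} - \frac{11 b}{7} + \frac{b^{2}}{7}$)
$\left(g{\left(8 \right)} - 2\right) d{\left(12,1 \right)} = \left(\left(\frac{24}{7} - \frac{88}{7} + \frac{8^{2}}{7}\right) - 2\right) \frac{1}{4} = \left(\left(\frac{24}{7} - \frac{88}{7} + \frac{1}{7} \cdot 64\right) - 2\right) \frac{1}{4} = \left(\left(\frac{24}{7} - \frac{88}{7} + \frac{64}{7}\right) - 2\right) \frac{1}{4} = \left(0 - 2\right) \frac{1}{4} = \left(-2\right) \frac{1}{4} = - \frac{1}{2}$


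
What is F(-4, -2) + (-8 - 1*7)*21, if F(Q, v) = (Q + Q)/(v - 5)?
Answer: -2197/7 ≈ -313.86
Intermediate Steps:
F(Q, v) = 2*Q/(-5 + v) (F(Q, v) = (2*Q)/(-5 + v) = 2*Q/(-5 + v))
F(-4, -2) + (-8 - 1*7)*21 = 2*(-4)/(-5 - 2) + (-8 - 1*7)*21 = 2*(-4)/(-7) + (-8 - 7)*21 = 2*(-4)*(-⅐) - 15*21 = 8/7 - 315 = -2197/7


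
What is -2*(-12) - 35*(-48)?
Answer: 1704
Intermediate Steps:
-2*(-12) - 35*(-48) = 24 + 1680 = 1704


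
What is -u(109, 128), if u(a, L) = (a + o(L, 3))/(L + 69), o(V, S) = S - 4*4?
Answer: -96/197 ≈ -0.48731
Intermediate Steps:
o(V, S) = -16 + S (o(V, S) = S - 16 = -16 + S)
u(a, L) = (-13 + a)/(69 + L) (u(a, L) = (a + (-16 + 3))/(L + 69) = (a - 13)/(69 + L) = (-13 + a)/(69 + L))
-u(109, 128) = -(-13 + 109)/(69 + 128) = -96/197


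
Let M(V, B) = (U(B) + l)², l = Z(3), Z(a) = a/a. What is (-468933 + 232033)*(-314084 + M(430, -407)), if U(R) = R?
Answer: 35356851200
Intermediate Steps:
Z(a) = 1
l = 1
M(V, B) = (1 + B)² (M(V, B) = (B + 1)² = (1 + B)²)
(-468933 + 232033)*(-314084 + M(430, -407)) = (-468933 + 232033)*(-314084 + (1 - 407)²) = -236900*(-314084 + (-406)²) = -236900*(-314084 + 164836) = -236900*(-149248) = 35356851200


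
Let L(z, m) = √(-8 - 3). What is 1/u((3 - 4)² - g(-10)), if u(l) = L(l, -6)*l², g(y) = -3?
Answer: -I*√11/176 ≈ -0.018844*I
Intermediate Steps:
L(z, m) = I*√11 (L(z, m) = √(-11) = I*√11)
u(l) = I*√11*l² (u(l) = (I*√11)*l² = I*√11*l²)
1/u((3 - 4)² - g(-10)) = 1/(I*√11*((3 - 4)² - 1*(-3))²) = 1/(I*√11*((-1)² + 3)²) = 1/(I*√11*(1 + 3)²) = 1/(I*√11*4²) = 1/(I*√11*16) = 1/(16*I*√11) = -I*√11/176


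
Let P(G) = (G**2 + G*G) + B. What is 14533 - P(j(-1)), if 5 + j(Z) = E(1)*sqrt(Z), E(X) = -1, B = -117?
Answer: 14602 - 20*I ≈ 14602.0 - 20.0*I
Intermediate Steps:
j(Z) = -5 - sqrt(Z)
P(G) = -117 + 2*G**2 (P(G) = (G**2 + G*G) - 117 = (G**2 + G**2) - 117 = 2*G**2 - 117 = -117 + 2*G**2)
14533 - P(j(-1)) = 14533 - (-117 + 2*(-5 - sqrt(-1))**2) = 14533 - (-117 + 2*(-5 - I)**2) = 14533 + (117 - 2*(-5 - I)**2) = 14650 - 2*(-5 - I)**2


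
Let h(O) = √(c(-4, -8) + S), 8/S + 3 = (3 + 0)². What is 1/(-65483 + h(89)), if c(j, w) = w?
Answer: -196449/12864069887 - 2*I*√15/12864069887 ≈ -1.5271e-5 - 6.0214e-10*I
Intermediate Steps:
S = 4/3 (S = 8/(-3 + (3 + 0)²) = 8/(-3 + 3²) = 8/(-3 + 9) = 8/6 = 8*(⅙) = 4/3 ≈ 1.3333)
h(O) = 2*I*√15/3 (h(O) = √(-8 + 4/3) = √(-20/3) = 2*I*√15/3)
1/(-65483 + h(89)) = 1/(-65483 + 2*I*√15/3)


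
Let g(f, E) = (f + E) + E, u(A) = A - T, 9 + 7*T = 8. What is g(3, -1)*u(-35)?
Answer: -244/7 ≈ -34.857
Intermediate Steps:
T = -⅐ (T = -9/7 + (⅐)*8 = -9/7 + 8/7 = -⅐ ≈ -0.14286)
u(A) = ⅐ + A (u(A) = A - 1*(-⅐) = A + ⅐ = ⅐ + A)
g(f, E) = f + 2*E (g(f, E) = (E + f) + E = f + 2*E)
g(3, -1)*u(-35) = (3 + 2*(-1))*(⅐ - 35) = (3 - 2)*(-244/7) = 1*(-244/7) = -244/7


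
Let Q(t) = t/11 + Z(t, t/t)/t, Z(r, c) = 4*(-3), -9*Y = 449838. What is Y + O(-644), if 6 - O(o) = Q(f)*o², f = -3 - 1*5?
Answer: -4074992/11 ≈ -3.7045e+5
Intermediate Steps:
Y = -49982 (Y = -⅑*449838 = -49982)
Z(r, c) = -12
f = -8 (f = -3 - 5 = -8)
Q(t) = -12/t + t/11 (Q(t) = t/11 - 12/t = -12/t + t/11)
O(o) = 6 - 17*o²/22 (O(o) = 6 - (-12/(-8) + (1/11)*(-8))*o² = 6 - (-12*(-⅛) - 8/11)*o² = 6 - (3/2 - 8/11)*o² = 6 - 17*o²/22)
Y + O(-644) = -49982 + (6 - 17/22*(-644)²) = -49982 + (6 - 17/22*414736) = -49982 + (6 - 3525256/11) = -49982 - 3525190/11 = -4074992/11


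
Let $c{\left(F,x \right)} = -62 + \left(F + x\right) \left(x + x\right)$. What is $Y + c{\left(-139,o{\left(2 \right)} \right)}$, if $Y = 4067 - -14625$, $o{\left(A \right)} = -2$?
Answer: $19194$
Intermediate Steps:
$Y = 18692$ ($Y = 4067 + 14625 = 18692$)
$c{\left(F,x \right)} = -62 + 2 x \left(F + x\right)$ ($c{\left(F,x \right)} = -62 + \left(F + x\right) 2 x = -62 + 2 x \left(F + x\right)$)
$Y + c{\left(-139,o{\left(2 \right)} \right)} = 18692 + \left(-62 + 2 \left(-2\right)^{2} + 2 \left(-139\right) \left(-2\right)\right) = 18692 + \left(-62 + 2 \cdot 4 + 556\right) = 18692 + \left(-62 + 8 + 556\right) = 18692 + 502 = 19194$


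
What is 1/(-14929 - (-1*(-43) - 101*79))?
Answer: -1/6993 ≈ -0.00014300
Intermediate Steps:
1/(-14929 - (-1*(-43) - 101*79)) = 1/(-14929 - (43 - 7979)) = 1/(-14929 - 1*(-7936)) = 1/(-14929 + 7936) = 1/(-6993) = -1/6993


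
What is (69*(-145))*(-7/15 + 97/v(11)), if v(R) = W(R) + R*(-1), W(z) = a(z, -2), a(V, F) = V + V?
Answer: -919126/11 ≈ -83557.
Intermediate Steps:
a(V, F) = 2*V
W(z) = 2*z
v(R) = R (v(R) = 2*R + R*(-1) = 2*R - R = R)
(69*(-145))*(-7/15 + 97/v(11)) = (69*(-145))*(-7/15 + 97/11) = -10005*(-7*1/15 + 97*(1/11)) = -10005*(-7/15 + 97/11) = -10005*1378/165 = -919126/11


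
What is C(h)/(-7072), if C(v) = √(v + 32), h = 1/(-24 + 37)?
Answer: -√5421/91936 ≈ -0.00080086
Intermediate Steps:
h = 1/13 ≈ 0.076923
C(v) = √(32 + v)
C(h)/(-7072) = √(32 + 1/13)/(-7072) = √(417/13)*(-1/7072) = (√5421/13)*(-1/7072) = -√5421/91936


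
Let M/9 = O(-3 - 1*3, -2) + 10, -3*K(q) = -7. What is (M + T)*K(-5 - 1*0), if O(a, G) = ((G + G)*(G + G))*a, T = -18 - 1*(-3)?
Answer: -1841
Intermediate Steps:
K(q) = 7/3 (K(q) = -1/3*(-7) = 7/3)
T = -15 (T = -18 + 3 = -15)
O(a, G) = 4*a*G**2 (O(a, G) = ((2*G)*(2*G))*a = (4*G**2)*a = 4*a*G**2)
M = -774 (M = 9*(4*(-3 - 1*3)*(-2)**2 + 10) = 9*(4*(-3 - 3)*4 + 10) = 9*(4*(-6)*4 + 10) = 9*(-96 + 10) = 9*(-86) = -774)
(M + T)*K(-5 - 1*0) = (-774 - 15)*(7/3) = -789*7/3 = -1841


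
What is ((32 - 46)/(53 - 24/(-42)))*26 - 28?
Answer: -13048/375 ≈ -34.795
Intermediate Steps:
((32 - 46)/(53 - 24/(-42)))*26 - 28 = -14/(53 - 24*(-1/42))*26 - 28 = -14/(53 + 4/7)*26 - 28 = -14/375/7*26 - 28 = -14*7/375*26 - 28 = -98/375*26 - 28 = -2548/375 - 28 = -13048/375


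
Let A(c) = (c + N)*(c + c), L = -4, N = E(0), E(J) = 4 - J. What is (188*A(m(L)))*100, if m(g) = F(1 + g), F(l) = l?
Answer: -112800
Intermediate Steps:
N = 4 (N = 4 - 1*0 = 4 + 0 = 4)
m(g) = 1 + g
A(c) = 2*c*(4 + c) (A(c) = (c + 4)*(c + c) = (4 + c)*(2*c) = 2*c*(4 + c))
(188*A(m(L)))*100 = (188*(2*(1 - 4)*(4 + (1 - 4))))*100 = (188*(2*(-3)*(4 - 3)))*100 = (188*(2*(-3)*1))*100 = (188*(-6))*100 = -1128*100 = -112800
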